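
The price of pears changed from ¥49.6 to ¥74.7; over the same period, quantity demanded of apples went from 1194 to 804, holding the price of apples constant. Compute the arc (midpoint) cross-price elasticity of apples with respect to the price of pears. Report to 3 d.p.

-0.967

ΔQ_A = 804 − 1194 = -390; ΔP_B = 74.7 − 49.6 = 25.1.
Midpoints: Q̄_A = 999.0, P̄_B = 62.15.
ε = (ΔQ_A/Q̄_A)/(ΔP_B/P̄_B) = (-390/999.0)/(25.1/62.15) ≈ -0.967.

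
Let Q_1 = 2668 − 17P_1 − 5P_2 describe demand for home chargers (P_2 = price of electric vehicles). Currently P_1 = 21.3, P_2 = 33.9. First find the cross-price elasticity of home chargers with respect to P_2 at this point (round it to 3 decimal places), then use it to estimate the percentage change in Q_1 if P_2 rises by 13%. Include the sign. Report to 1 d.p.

-1.0%

At P_1 = 21.3, P_2 = 33.9: Q_1 = 2136.4.
∂Q_1/∂P_2 = -5.
ε = (∂Q_1/∂P_2)(P_2/Q_1) = -5.0000 × 33.9/2136.4 ≈ -0.079.
%ΔQ_1 ≈ ε × %ΔP_2 = -0.079 × (13%) = -1.0%.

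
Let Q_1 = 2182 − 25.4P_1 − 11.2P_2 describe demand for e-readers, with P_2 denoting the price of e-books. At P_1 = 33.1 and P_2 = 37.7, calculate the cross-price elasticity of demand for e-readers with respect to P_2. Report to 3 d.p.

-0.459

At P_1 = 33.1 and P_2 = 37.7: Q_1 = 919.02.
∂Q_1/∂P_2 = -11.2.
ε = (∂Q_1/∂P_2)(P_2/Q_1) = -11.2 × (37.7/919.02) ≈ -0.459.
Since ε < 0, e-readers and e-books are complements.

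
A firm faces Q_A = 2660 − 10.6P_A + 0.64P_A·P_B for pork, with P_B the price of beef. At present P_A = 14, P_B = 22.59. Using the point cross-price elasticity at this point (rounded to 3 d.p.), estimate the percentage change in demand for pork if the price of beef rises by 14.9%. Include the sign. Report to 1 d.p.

1.1%

At P_A = 14, P_B = 22.59: Q_A = 2714.006.
∂Q_A/∂P_B = 0.64P_A = 8.9600.
ε = (∂Q_A/∂P_B)(P_B/Q_A) = 8.9600 × 22.59/2714.006 ≈ 0.075.
%ΔQ_A ≈ ε × %ΔP_B = 0.075 × (14.9%) = 1.1%.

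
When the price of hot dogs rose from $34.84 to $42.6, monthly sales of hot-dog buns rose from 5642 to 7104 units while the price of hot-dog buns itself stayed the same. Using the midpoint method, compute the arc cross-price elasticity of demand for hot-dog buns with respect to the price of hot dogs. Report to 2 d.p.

ΔQ_A = 7104 − 5642 = 1462; ΔP_B = 42.6 − 34.84 = 7.76.
Midpoints: Q̄_A = 6373.0, P̄_B = 38.72.
ε = (ΔQ_A/Q̄_A)/(ΔP_B/P̄_B) = (1462/6373.0)/(7.76/38.72) ≈ 1.14.

1.14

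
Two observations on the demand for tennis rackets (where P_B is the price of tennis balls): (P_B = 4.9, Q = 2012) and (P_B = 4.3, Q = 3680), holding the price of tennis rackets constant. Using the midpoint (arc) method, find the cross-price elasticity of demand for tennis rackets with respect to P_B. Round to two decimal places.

ΔQ_A = 3680 − 2012 = 1668; ΔP_B = 4.3 − 4.9 = -0.6.
Midpoints: Q̄_A = 2846.0, P̄_B = 4.60.
ε = (ΔQ_A/Q̄_A)/(ΔP_B/P̄_B) = (1668/2846.0)/(-0.6/4.60) ≈ -4.49.

-4.49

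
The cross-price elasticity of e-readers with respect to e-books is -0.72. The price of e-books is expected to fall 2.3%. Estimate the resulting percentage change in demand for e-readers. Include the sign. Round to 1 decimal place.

1.7%

%ΔQ ≈ ε × %ΔP of e-books = -0.72 × (-2.3%) = 1.7%.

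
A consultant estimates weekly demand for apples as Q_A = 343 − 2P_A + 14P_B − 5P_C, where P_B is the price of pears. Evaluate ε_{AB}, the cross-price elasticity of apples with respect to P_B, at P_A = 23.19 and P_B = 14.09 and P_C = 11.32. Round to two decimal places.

0.45

At P_A = 23.19 and P_B = 14.09 and P_C = 11.32: Q_A = 437.28.
∂Q_A/∂P_B = 14.
ε = (∂Q_A/∂P_B)(P_B/Q_A) = 14 × (14.09/437.28) ≈ 0.45.
Since ε > 0, apples and pears are substitutes.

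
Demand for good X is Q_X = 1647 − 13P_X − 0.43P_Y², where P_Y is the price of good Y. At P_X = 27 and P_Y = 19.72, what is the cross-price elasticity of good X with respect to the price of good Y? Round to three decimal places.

At P_X = 27 and P_Y = 19.72: Q_X = 1128.782.
∂Q_X/∂P_Y = -0.86P_Y = -0.86(19.72) = -16.9592.
ε = (∂Q_X/∂P_Y)(P_Y/Q_X) = -16.9592 × (19.72/1128.782) ≈ -0.296.

-0.296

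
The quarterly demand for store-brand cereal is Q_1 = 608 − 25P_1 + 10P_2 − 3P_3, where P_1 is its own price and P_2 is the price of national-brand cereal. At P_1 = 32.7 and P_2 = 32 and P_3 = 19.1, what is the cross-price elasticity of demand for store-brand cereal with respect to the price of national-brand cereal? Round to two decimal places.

At P_1 = 32.7 and P_2 = 32 and P_3 = 19.1: Q_1 = 53.2.
∂Q_1/∂P_2 = 10.
ε = (∂Q_1/∂P_2)(P_2/Q_1) = 10 × (32/53.2) ≈ 6.02.
Since ε > 0, store-brand cereal and national-brand cereal are substitutes.

6.02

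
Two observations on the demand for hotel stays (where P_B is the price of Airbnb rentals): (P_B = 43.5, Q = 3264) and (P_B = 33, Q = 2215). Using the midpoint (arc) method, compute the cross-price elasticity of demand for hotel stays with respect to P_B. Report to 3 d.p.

ΔQ_A = 2215 − 3264 = -1049; ΔP_B = 33 − 43.5 = -10.5.
Midpoints: Q̄_A = 2739.5, P̄_B = 38.25.
ε = (ΔQ_A/Q̄_A)/(ΔP_B/P̄_B) = (-1049/2739.5)/(-10.5/38.25) ≈ 1.395.
ε > 0: hotel stays and Airbnb rentals are substitutes.

1.395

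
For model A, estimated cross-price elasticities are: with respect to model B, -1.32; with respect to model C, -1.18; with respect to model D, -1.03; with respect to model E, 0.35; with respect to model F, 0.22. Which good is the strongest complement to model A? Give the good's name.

model B

Complements have ε < 0. The most negative value is -1.32 (model B).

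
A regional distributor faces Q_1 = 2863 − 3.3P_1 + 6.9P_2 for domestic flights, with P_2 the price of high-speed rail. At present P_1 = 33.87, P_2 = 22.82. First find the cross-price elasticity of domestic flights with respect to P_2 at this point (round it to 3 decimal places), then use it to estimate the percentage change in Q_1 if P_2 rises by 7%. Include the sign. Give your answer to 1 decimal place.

0.4%

At P_1 = 33.87, P_2 = 22.82: Q_1 = 2908.687.
∂Q_1/∂P_2 = 6.9.
ε = (∂Q_1/∂P_2)(P_2/Q_1) = 6.9000 × 22.82/2908.687 ≈ 0.054.
%ΔQ_1 ≈ ε × %ΔP_2 = 0.054 × (7%) = 0.4%.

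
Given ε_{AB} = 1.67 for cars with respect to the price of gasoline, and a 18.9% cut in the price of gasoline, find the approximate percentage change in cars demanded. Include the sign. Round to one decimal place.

%ΔQ ≈ ε × %ΔP of gasoline = 1.67 × (-18.9%) = -31.6%.
Demand for cars falls by about 31.6%.

-31.6%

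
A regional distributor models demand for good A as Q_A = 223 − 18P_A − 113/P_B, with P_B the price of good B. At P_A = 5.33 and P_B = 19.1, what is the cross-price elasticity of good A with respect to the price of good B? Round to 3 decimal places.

0.049

At P_A = 5.33 and P_B = 19.1: Q_A = 121.144.
∂Q_A/∂P_B = 113/P_B² = 0.3098.
ε = (∂Q_A/∂P_B)(P_B/Q_A) = 0.3098 × (19.1/121.144) ≈ 0.049.
ε > 0: substitutes.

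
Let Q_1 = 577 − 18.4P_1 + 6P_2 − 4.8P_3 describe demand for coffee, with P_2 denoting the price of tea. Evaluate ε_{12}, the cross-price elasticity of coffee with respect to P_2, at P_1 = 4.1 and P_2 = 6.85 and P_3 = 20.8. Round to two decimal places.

At P_1 = 4.1 and P_2 = 6.85 and P_3 = 20.8: Q_1 = 442.82.
∂Q_1/∂P_2 = 6.
ε = (∂Q_1/∂P_2)(P_2/Q_1) = 6 × (6.85/442.82) ≈ 0.09.

0.09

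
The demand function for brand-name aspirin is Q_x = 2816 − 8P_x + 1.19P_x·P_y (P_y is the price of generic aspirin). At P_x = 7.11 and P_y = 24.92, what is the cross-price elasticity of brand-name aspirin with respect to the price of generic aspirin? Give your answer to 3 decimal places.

At P_x = 7.11 and P_y = 24.92: Q_x = 2969.966.
∂Q_x/∂P_y = 1.19P_x = 1.19(7.11) = 8.4609.
ε = (∂Q_x/∂P_y)(P_y/Q_x) = 8.4609 × (24.92/2969.966) ≈ 0.071.

0.071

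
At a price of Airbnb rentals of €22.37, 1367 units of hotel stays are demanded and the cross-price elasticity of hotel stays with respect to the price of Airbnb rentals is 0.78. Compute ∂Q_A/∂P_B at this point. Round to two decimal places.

ε = (∂Q_A/∂P_B)·(P_B/Q_A) ⇒ ∂Q_A/∂P_B = ε·Q_A/P_B = 0.78 × 1367/22.37 ≈ 47.66.

47.66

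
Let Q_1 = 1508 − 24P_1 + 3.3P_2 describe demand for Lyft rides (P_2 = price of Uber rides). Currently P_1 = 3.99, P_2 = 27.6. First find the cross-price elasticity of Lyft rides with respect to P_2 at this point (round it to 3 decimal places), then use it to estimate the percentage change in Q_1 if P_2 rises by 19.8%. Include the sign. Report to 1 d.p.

At P_1 = 3.99, P_2 = 27.6: Q_1 = 1503.32.
∂Q_1/∂P_2 = 3.3.
ε = (∂Q_1/∂P_2)(P_2/Q_1) = 3.3000 × 27.6/1503.32 ≈ 0.061.
%ΔQ_1 ≈ ε × %ΔP_2 = 0.061 × (19.8%) = 1.2%.

1.2%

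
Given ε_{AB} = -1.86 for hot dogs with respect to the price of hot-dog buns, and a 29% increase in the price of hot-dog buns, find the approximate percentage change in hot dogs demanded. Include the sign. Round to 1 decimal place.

-53.9%

%ΔQ ≈ ε × %ΔP of hot-dog buns = -1.86 × (29%) = -53.9%.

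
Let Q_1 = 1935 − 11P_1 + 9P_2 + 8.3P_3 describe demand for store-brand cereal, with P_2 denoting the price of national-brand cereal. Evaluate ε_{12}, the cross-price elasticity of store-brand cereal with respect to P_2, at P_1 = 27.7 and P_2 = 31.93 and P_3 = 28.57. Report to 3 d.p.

At P_1 = 27.7 and P_2 = 31.93 and P_3 = 28.57: Q_1 = 2154.801.
∂Q_1/∂P_2 = 9.
ε = (∂Q_1/∂P_2)(P_2/Q_1) = 9 × (31.93/2154.801) ≈ 0.133.

0.133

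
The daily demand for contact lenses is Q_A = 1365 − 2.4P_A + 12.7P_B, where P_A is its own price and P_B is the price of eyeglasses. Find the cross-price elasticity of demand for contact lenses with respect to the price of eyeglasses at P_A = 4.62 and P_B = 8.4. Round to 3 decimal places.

0.073

At P_A = 4.62 and P_B = 8.4: Q_A = 1460.592.
∂Q_A/∂P_B = 12.7.
ε = (∂Q_A/∂P_B)(P_B/Q_A) = 12.7 × (8.4/1460.592) ≈ 0.073.
Since ε > 0, contact lenses and eyeglasses are substitutes.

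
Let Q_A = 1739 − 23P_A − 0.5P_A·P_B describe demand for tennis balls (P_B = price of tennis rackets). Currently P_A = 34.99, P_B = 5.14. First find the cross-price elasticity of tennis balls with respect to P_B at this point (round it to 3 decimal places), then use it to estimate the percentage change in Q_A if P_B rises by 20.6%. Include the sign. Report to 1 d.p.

-2.2%

At P_A = 34.99, P_B = 5.14: Q_A = 844.306.
∂Q_A/∂P_B = -0.5P_A = -17.4950.
ε = (∂Q_A/∂P_B)(P_B/Q_A) = -17.4950 × 5.14/844.306 ≈ -0.107.
%ΔQ_A ≈ ε × %ΔP_B = -0.107 × (20.6%) = -2.2%.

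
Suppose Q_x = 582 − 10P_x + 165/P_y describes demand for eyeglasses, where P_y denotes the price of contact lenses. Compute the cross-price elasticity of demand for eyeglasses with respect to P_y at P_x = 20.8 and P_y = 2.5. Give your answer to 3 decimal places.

-0.150

At P_x = 20.8 and P_y = 2.5: Q_x = 440.
∂Q_x/∂P_y = −165/P_y² = -26.4000.
ε = (∂Q_x/∂P_y)(P_y/Q_x) = -26.4000 × (2.5/440) ≈ -0.150.
ε < 0: complements.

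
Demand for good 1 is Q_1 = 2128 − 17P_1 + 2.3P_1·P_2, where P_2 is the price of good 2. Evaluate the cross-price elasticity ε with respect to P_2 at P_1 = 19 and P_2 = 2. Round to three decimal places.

At P_1 = 19 and P_2 = 2: Q_1 = 1892.4.
∂Q_1/∂P_2 = 2.3P_1 = 2.3(19) = 43.7000.
ε = (∂Q_1/∂P_2)(P_2/Q_1) = 43.7000 × (2/1892.4) ≈ 0.046.

0.046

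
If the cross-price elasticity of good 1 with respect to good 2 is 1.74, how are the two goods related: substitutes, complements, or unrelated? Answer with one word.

ε = 1.74 > 0, so a higher price of good 2 raises demand for good 1: substitutes.

substitutes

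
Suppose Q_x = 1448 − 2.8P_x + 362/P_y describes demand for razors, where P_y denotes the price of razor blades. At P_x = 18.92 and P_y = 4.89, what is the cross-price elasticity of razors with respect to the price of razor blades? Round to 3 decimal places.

At P_x = 18.92 and P_y = 4.89: Q_x = 1469.053.
∂Q_x/∂P_y = −362/P_y² = -15.1388.
ε = (∂Q_x/∂P_y)(P_y/Q_x) = -15.1388 × (4.89/1469.053) ≈ -0.050.

-0.050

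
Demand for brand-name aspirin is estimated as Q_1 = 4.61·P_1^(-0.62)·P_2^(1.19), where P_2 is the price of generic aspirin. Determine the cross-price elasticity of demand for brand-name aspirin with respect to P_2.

In a log-linear (constant-elasticity) demand function, the coefficient on the exponent of P_2 is the cross-price elasticity.
ε = 1.19. Positive, so brand-name aspirin and generic aspirin are substitutes.

1.19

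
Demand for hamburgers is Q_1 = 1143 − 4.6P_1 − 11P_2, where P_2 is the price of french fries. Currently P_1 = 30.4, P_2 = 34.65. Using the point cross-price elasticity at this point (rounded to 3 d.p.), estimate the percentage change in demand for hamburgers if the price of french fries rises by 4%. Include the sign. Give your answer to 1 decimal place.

At P_1 = 30.4, P_2 = 34.65: Q_1 = 622.01.
∂Q_1/∂P_2 = -11.
ε = (∂Q_1/∂P_2)(P_2/Q_1) = -11.0000 × 34.65/622.01 ≈ -0.613.
%ΔQ_1 ≈ ε × %ΔP_2 = -0.613 × (4%) = -2.5%.

-2.5%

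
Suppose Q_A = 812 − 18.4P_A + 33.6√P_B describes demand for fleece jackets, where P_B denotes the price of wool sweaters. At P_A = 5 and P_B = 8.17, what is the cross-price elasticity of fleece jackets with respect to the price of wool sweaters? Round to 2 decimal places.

At P_A = 5 and P_B = 8.17: Q_A = 816.040.
∂Q_A/∂P_B = 33.6/(2√P_B) = 33.6/(2√8.17) = 5.8776.
ε = (∂Q_A/∂P_B)(P_B/Q_A) = 5.8776 × (8.17/816.040) ≈ 0.06.
ε > 0: substitutes.

0.06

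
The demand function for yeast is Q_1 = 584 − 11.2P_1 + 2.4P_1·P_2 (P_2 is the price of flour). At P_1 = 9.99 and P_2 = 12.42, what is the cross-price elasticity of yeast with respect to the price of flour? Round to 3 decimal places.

At P_1 = 9.99 and P_2 = 12.42: Q_1 = 769.894.
∂Q_1/∂P_2 = 2.4P_1 = 2.4(9.99) = 23.9760.
ε = (∂Q_1/∂P_2)(P_2/Q_1) = 23.9760 × (12.42/769.894) ≈ 0.387.

0.387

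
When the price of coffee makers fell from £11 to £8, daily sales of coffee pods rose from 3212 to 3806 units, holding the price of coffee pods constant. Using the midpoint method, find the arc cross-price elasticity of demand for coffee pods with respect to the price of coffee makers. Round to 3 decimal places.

ΔQ_A = 3806 − 3212 = 594; ΔP_B = 8 − 11 = -3.
Midpoints: Q̄_A = 3509.0, P̄_B = 9.50.
ε = (ΔQ_A/Q̄_A)/(ΔP_B/P̄_B) = (594/3509.0)/(-3/9.50) ≈ -0.536.

-0.536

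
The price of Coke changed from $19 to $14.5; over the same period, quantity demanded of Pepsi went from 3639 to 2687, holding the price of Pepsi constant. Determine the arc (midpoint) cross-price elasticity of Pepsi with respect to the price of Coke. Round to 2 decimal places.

1.12

ΔQ_A = 2687 − 3639 = -952; ΔP_B = 14.5 − 19 = -4.5.
Midpoints: Q̄_A = 3163.0, P̄_B = 16.75.
ε = (ΔQ_A/Q̄_A)/(ΔP_B/P̄_B) = (-952/3163.0)/(-4.5/16.75) ≈ 1.12.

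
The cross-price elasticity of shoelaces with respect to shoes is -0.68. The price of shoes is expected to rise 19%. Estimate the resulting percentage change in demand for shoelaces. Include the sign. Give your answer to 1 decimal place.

%ΔQ ≈ ε × %ΔP of shoes = -0.68 × (19%) = -12.9%.

-12.9%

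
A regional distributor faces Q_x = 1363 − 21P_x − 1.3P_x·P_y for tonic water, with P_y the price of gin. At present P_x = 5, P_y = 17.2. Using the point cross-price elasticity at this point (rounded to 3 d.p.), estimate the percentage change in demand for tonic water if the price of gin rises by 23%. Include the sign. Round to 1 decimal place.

-2.3%

At P_x = 5, P_y = 17.2: Q_x = 1146.2.
∂Q_x/∂P_y = -1.3P_x = -6.5000.
ε = (∂Q_x/∂P_y)(P_y/Q_x) = -6.5000 × 17.2/1146.2 ≈ -0.098.
%ΔQ_x ≈ ε × %ΔP_y = -0.098 × (23%) = -2.3%.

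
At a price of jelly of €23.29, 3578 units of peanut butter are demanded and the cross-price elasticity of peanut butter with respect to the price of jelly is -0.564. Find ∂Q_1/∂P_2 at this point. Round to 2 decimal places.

-86.65

ε = (∂Q_1/∂P_2)·(P_2/Q_1) ⇒ ∂Q_1/∂P_2 = ε·Q_1/P_2 = -0.564 × 3578/23.29 ≈ -86.65.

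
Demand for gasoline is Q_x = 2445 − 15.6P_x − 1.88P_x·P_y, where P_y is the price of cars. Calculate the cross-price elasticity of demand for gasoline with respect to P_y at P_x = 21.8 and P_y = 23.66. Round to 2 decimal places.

-0.85

At P_x = 21.8 and P_y = 23.66: Q_x = 1135.239.
∂Q_x/∂P_y = -1.88P_x = -1.88(21.8) = -40.9840.
ε = (∂Q_x/∂P_y)(P_y/Q_x) = -40.9840 × (23.66/1135.239) ≈ -0.85.
ε < 0: complements.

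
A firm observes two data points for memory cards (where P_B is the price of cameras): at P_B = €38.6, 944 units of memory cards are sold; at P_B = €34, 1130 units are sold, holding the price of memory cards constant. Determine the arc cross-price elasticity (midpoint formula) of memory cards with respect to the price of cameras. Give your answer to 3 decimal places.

ΔQ_A = 1130 − 944 = 186; ΔP_B = 34 − 38.6 = -4.6.
Midpoints: Q̄_A = 1037.0, P̄_B = 36.30.
ε = (ΔQ_A/Q̄_A)/(ΔP_B/P̄_B) = (186/1037.0)/(-4.6/36.30) ≈ -1.415.
ε < 0: memory cards and cameras are complements.

-1.415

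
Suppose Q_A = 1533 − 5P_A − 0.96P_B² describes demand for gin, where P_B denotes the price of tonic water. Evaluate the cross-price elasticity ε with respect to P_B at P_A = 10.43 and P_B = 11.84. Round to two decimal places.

At P_A = 10.43 and P_B = 11.84: Q_A = 1346.272.
∂Q_A/∂P_B = -1.92P_B = -1.92(11.84) = -22.7328.
ε = (∂Q_A/∂P_B)(P_B/Q_A) = -22.7328 × (11.84/1346.272) ≈ -0.20.

-0.20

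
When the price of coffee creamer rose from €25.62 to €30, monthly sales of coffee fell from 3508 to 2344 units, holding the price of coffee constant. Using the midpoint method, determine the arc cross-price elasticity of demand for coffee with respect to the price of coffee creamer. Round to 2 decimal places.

-2.53

ΔQ_A = 2344 − 3508 = -1164; ΔP_B = 30 − 25.62 = 4.38.
Midpoints: Q̄_A = 2926.0, P̄_B = 27.81.
ε = (ΔQ_A/Q̄_A)/(ΔP_B/P̄_B) = (-1164/2926.0)/(4.38/27.81) ≈ -2.53.
ε < 0: coffee and coffee creamer are complements.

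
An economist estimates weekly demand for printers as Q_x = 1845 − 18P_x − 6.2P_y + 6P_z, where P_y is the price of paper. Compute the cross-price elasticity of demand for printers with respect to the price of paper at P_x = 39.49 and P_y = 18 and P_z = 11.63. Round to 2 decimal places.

-0.10

At P_x = 39.49 and P_y = 18 and P_z = 11.63: Q_x = 1092.36.
∂Q_x/∂P_y = -6.2.
ε = (∂Q_x/∂P_y)(P_y/Q_x) = -6.2 × (18/1092.36) ≈ -0.10.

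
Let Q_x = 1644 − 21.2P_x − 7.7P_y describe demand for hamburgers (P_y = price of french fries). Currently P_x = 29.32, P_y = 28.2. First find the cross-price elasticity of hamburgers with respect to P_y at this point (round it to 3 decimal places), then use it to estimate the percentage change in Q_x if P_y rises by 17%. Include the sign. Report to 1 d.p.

At P_x = 29.32, P_y = 28.2: Q_x = 805.276.
∂Q_x/∂P_y = -7.7.
ε = (∂Q_x/∂P_y)(P_y/Q_x) = -7.7000 × 28.2/805.276 ≈ -0.270.
%ΔQ_x ≈ ε × %ΔP_y = -0.270 × (17%) = -4.6%.

-4.6%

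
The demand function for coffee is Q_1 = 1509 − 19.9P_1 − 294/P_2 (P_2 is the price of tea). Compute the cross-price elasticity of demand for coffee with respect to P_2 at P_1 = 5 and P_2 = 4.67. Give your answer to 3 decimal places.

At P_1 = 5 and P_2 = 4.67: Q_1 = 1346.545.
∂Q_1/∂P_2 = 294/P_2² = 13.4807.
ε = (∂Q_1/∂P_2)(P_2/Q_1) = 13.4807 × (4.67/1346.545) ≈ 0.047.

0.047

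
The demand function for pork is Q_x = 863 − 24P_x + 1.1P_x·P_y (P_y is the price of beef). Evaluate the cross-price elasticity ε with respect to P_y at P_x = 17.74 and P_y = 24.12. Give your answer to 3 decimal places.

0.518

At P_x = 17.74 and P_y = 24.12: Q_x = 907.918.
∂Q_x/∂P_y = 1.1P_x = 1.1(17.74) = 19.5140.
ε = (∂Q_x/∂P_y)(P_y/Q_x) = 19.5140 × (24.12/907.918) ≈ 0.518.
ε > 0: substitutes.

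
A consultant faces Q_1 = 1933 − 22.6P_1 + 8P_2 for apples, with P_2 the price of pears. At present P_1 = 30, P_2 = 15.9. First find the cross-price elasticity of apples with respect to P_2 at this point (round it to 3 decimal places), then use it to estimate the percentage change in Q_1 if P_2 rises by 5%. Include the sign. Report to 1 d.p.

0.5%

At P_1 = 30, P_2 = 15.9: Q_1 = 1382.2.
∂Q_1/∂P_2 = 8.
ε = (∂Q_1/∂P_2)(P_2/Q_1) = 8.0000 × 15.9/1382.2 ≈ 0.092.
%ΔQ_1 ≈ ε × %ΔP_2 = 0.092 × (5%) = 0.5%.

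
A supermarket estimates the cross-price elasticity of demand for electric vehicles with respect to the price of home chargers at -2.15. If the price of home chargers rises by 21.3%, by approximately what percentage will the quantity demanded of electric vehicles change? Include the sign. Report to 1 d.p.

-45.8%

%ΔQ ≈ ε × %ΔP of home chargers = -2.15 × (21.3%) = -45.8%.
Demand for electric vehicles falls by about 45.8%.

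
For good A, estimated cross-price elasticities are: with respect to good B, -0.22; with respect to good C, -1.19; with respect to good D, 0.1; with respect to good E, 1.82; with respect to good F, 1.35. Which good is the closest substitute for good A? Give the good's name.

good E

Substitutes have ε > 0. Among the positive values, 1.82 (good E) is largest.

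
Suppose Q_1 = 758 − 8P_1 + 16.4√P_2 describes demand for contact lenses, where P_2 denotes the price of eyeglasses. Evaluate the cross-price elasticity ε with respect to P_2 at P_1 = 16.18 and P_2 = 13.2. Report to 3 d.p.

At P_1 = 16.18 and P_2 = 13.2: Q_1 = 688.144.
∂Q_1/∂P_2 = 16.4/(2√P_2) = 16.4/(2√13.2) = 2.2570.
ε = (∂Q_1/∂P_2)(P_2/Q_1) = 2.2570 × (13.2/688.144) ≈ 0.043.

0.043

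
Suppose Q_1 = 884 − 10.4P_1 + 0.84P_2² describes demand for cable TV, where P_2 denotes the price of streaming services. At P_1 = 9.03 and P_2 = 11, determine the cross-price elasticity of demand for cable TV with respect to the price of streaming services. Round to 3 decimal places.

0.228

At P_1 = 9.03 and P_2 = 11: Q_1 = 891.728.
∂Q_1/∂P_2 = 1.68P_2 = 1.68(11) = 18.4800.
ε = (∂Q_1/∂P_2)(P_2/Q_1) = 18.4800 × (11/891.728) ≈ 0.228.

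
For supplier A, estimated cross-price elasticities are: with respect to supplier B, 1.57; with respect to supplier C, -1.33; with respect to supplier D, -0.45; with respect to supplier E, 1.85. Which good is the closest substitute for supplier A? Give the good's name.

supplier E

Substitutes have ε > 0. Among the positive values, 1.85 (supplier E) is largest.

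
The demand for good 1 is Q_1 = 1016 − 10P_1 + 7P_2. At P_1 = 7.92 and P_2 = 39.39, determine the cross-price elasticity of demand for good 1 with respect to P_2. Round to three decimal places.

At P_1 = 7.92 and P_2 = 39.39: Q_1 = 1212.53.
∂Q_1/∂P_2 = 7.
ε = (∂Q_1/∂P_2)(P_2/Q_1) = 7 × (39.39/1212.53) ≈ 0.227.
Since ε > 0, good 1 and good 2 are substitutes.

0.227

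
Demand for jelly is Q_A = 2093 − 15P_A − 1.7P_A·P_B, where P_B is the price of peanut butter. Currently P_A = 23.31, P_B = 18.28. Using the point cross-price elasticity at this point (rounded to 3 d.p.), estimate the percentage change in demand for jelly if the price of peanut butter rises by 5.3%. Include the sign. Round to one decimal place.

At P_A = 23.31, P_B = 18.28: Q_A = 1018.968.
∂Q_A/∂P_B = -1.7P_A = -39.6270.
ε = (∂Q_A/∂P_B)(P_B/Q_A) = -39.6270 × 18.28/1018.968 ≈ -0.711.
%ΔQ_A ≈ ε × %ΔP_B = -0.711 × (5.3%) = -3.8%.

-3.8%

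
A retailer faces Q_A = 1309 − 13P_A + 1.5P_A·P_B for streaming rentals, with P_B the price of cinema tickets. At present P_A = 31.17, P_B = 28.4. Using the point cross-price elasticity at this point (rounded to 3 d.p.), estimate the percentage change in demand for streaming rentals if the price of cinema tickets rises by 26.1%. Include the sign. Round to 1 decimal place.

At P_A = 31.17, P_B = 28.4: Q_A = 2231.632.
∂Q_A/∂P_B = 1.5P_A = 46.7550.
ε = (∂Q_A/∂P_B)(P_B/Q_A) = 46.7550 × 28.4/2231.632 ≈ 0.595.
%ΔQ_A ≈ ε × %ΔP_B = 0.595 × (26.1%) = 15.5%.

15.5%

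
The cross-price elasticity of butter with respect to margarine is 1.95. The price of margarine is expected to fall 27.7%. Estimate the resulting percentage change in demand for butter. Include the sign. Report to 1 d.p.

%ΔQ ≈ ε × %ΔP of margarine = 1.95 × (-27.7%) = -54.0%.

-54.0%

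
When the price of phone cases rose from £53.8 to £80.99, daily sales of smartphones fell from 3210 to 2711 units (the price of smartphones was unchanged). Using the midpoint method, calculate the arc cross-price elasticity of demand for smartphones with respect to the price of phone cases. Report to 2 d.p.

-0.42

ΔQ_A = 2711 − 3210 = -499; ΔP_B = 80.99 − 53.8 = 27.19.
Midpoints: Q̄_A = 2960.5, P̄_B = 67.39.
ε = (ΔQ_A/Q̄_A)/(ΔP_B/P̄_B) = (-499/2960.5)/(27.19/67.39) ≈ -0.42.
ε < 0: smartphones and phone cases are complements.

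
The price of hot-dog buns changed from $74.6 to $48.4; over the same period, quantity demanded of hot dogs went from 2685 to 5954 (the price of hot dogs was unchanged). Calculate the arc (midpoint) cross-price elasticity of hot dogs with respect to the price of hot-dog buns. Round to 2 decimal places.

ΔQ_A = 5954 − 2685 = 3269; ΔP_B = 48.4 − 74.6 = -26.2.
Midpoints: Q̄_A = 4319.5, P̄_B = 61.50.
ε = (ΔQ_A/Q̄_A)/(ΔP_B/P̄_B) = (3269/4319.5)/(-26.2/61.50) ≈ -1.78.

-1.78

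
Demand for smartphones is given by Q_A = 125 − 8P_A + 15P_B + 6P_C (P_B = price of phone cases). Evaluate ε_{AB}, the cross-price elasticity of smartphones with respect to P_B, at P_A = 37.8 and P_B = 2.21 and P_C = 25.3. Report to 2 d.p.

At P_A = 37.8 and P_B = 2.21 and P_C = 25.3: Q_A = 7.55.
∂Q_A/∂P_B = 15.
ε = (∂Q_A/∂P_B)(P_B/Q_A) = 15 × (2.21/7.55) ≈ 4.39.

4.39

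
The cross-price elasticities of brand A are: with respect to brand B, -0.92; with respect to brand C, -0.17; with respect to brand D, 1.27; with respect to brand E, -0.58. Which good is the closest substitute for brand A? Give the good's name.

brand D

Substitutes have ε > 0. Among the positive values, 1.27 (brand D) is largest.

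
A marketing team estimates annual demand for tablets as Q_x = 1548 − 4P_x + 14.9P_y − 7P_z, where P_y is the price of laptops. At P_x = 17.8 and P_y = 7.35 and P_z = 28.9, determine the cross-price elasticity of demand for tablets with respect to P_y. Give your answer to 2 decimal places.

At P_x = 17.8 and P_y = 7.35 and P_z = 28.9: Q_x = 1384.015.
∂Q_x/∂P_y = 14.9.
ε = (∂Q_x/∂P_y)(P_y/Q_x) = 14.9 × (7.35/1384.015) ≈ 0.08.
Since ε > 0, tablets and laptops are substitutes.

0.08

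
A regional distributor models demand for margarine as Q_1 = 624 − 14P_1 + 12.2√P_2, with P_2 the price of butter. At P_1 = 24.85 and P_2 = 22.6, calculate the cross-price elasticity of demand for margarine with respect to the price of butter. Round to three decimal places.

At P_1 = 24.85 and P_2 = 22.6: Q_1 = 334.098.
∂Q_1/∂P_2 = 12.2/(2√P_2) = 12.2/(2√22.6) = 1.2831.
ε = (∂Q_1/∂P_2)(P_2/Q_1) = 1.2831 × (22.6/334.098) ≈ 0.087.
ε > 0: substitutes.

0.087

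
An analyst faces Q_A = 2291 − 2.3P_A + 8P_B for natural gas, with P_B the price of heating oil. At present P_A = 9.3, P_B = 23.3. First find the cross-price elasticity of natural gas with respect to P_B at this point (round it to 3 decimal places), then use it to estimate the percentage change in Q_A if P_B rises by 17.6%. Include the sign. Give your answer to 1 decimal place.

1.3%

At P_A = 9.3, P_B = 23.3: Q_A = 2456.01.
∂Q_A/∂P_B = 8.
ε = (∂Q_A/∂P_B)(P_B/Q_A) = 8.0000 × 23.3/2456.01 ≈ 0.076.
%ΔQ_A ≈ ε × %ΔP_B = 0.076 × (17.6%) = 1.3%.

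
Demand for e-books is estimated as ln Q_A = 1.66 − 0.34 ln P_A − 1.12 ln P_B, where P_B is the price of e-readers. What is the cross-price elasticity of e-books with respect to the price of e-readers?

In a log-linear (constant-elasticity) demand function, the coefficient on ln P_B is the cross-price elasticity.
ε = -1.12. Negative, so e-books and e-readers are complements.

-1.12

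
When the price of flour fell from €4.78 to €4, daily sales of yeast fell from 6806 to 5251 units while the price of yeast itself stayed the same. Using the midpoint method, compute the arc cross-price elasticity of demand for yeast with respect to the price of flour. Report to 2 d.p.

1.45

ΔQ_A = 5251 − 6806 = -1555; ΔP_B = 4 − 4.78 = -0.78.
Midpoints: Q̄_A = 6028.5, P̄_B = 4.39.
ε = (ΔQ_A/Q̄_A)/(ΔP_B/P̄_B) = (-1555/6028.5)/(-0.78/4.39) ≈ 1.45.
ε > 0: yeast and flour are substitutes.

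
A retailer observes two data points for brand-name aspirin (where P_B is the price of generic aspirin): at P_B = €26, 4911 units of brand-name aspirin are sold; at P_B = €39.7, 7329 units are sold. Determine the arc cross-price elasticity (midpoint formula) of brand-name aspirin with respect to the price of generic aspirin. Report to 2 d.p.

0.95

ΔQ_A = 7329 − 4911 = 2418; ΔP_B = 39.7 − 26 = 13.7.
Midpoints: Q̄_A = 6120.0, P̄_B = 32.85.
ε = (ΔQ_A/Q̄_A)/(ΔP_B/P̄_B) = (2418/6120.0)/(13.7/32.85) ≈ 0.95.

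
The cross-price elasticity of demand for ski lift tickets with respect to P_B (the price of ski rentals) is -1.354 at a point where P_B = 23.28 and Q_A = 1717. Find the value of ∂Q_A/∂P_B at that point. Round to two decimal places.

-99.86

ε = (∂Q_A/∂P_B)·(P_B/Q_A) ⇒ ∂Q_A/∂P_B = ε·Q_A/P_B = -1.354 × 1717/23.28 ≈ -99.86.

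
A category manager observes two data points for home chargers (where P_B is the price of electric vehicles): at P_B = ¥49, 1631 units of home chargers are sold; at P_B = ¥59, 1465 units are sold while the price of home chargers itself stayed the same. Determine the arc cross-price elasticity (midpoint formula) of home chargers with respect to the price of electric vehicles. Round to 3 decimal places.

-0.579

ΔQ_A = 1465 − 1631 = -166; ΔP_B = 59 − 49 = 10.
Midpoints: Q̄_A = 1548.0, P̄_B = 54.00.
ε = (ΔQ_A/Q̄_A)/(ΔP_B/P̄_B) = (-166/1548.0)/(10/54.00) ≈ -0.579.
ε < 0: home chargers and electric vehicles are complements.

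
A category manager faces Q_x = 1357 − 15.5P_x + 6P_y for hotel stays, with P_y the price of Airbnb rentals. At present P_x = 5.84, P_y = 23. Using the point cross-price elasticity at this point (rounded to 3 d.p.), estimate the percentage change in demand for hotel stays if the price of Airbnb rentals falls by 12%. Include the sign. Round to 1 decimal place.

-1.2%

At P_x = 5.84, P_y = 23: Q_x = 1404.48.
∂Q_x/∂P_y = 6.
ε = (∂Q_x/∂P_y)(P_y/Q_x) = 6.0000 × 23/1404.48 ≈ 0.098.
%ΔQ_x ≈ ε × %ΔP_y = 0.098 × (-12%) = -1.2%.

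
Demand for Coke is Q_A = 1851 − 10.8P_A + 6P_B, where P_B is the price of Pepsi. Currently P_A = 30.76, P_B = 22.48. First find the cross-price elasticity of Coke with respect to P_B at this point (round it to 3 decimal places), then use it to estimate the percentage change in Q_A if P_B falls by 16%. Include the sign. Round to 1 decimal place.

At P_A = 30.76, P_B = 22.48: Q_A = 1653.672.
∂Q_A/∂P_B = 6.
ε = (∂Q_A/∂P_B)(P_B/Q_A) = 6.0000 × 22.48/1653.672 ≈ 0.082.
%ΔQ_A ≈ ε × %ΔP_B = 0.082 × (-16%) = -1.3%.

-1.3%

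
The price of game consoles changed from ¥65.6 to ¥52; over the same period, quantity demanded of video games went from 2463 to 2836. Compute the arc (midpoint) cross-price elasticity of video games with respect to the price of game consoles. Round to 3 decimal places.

ΔQ_A = 2836 − 2463 = 373; ΔP_B = 52 − 65.6 = -13.6.
Midpoints: Q̄_A = 2649.5, P̄_B = 58.80.
ε = (ΔQ_A/Q̄_A)/(ΔP_B/P̄_B) = (373/2649.5)/(-13.6/58.80) ≈ -0.609.

-0.609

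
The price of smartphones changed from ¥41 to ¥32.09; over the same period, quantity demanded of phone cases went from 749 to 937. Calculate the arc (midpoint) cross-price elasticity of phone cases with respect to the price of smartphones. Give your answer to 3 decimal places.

-0.915

ΔQ_A = 937 − 749 = 188; ΔP_B = 32.09 − 41 = -8.91.
Midpoints: Q̄_A = 843.0, P̄_B = 36.55.
ε = (ΔQ_A/Q̄_A)/(ΔP_B/P̄_B) = (188/843.0)/(-8.91/36.55) ≈ -0.915.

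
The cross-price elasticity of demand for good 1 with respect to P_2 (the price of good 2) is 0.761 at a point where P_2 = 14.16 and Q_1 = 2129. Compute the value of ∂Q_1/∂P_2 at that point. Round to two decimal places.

114.42

ε = (∂Q_1/∂P_2)·(P_2/Q_1) ⇒ ∂Q_1/∂P_2 = ε·Q_1/P_2 = 0.761 × 2129/14.16 ≈ 114.42.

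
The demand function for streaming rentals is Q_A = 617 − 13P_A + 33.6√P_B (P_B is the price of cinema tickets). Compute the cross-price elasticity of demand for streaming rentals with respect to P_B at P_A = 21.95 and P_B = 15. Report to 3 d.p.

0.141

At P_A = 21.95 and P_B = 15: Q_A = 461.782.
∂Q_A/∂P_B = 33.6/(2√P_B) = 33.6/(2√15) = 4.3377.
ε = (∂Q_A/∂P_B)(P_B/Q_A) = 4.3377 × (15/461.782) ≈ 0.141.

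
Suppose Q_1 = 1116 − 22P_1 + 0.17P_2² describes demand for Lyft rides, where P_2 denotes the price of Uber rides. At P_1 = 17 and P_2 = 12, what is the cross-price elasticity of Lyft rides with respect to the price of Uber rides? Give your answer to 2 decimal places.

At P_1 = 17 and P_2 = 12: Q_1 = 766.48.
∂Q_1/∂P_2 = 0.34P_2 = 0.34(12) = 4.0800.
ε = (∂Q_1/∂P_2)(P_2/Q_1) = 4.0800 × (12/766.48) ≈ 0.06.
ε > 0: substitutes.

0.06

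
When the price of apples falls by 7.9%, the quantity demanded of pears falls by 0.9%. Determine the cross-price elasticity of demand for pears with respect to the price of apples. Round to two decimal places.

ε = (%ΔQ of pears) / (%ΔP of apples) = (-0.9%) / (-7.9%) ≈ 0.11.
Positive cross-price elasticity: substitutes.

0.11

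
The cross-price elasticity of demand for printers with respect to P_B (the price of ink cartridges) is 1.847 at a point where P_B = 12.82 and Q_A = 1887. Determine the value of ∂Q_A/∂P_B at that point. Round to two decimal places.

271.86

ε = (∂Q_A/∂P_B)·(P_B/Q_A) ⇒ ∂Q_A/∂P_B = ε·Q_A/P_B = 1.847 × 1887/12.82 ≈ 271.86.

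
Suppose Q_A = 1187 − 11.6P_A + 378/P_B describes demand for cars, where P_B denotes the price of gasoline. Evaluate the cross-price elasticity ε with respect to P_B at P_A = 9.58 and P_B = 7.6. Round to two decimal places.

-0.04

At P_A = 9.58 and P_B = 7.6: Q_A = 1125.609.
∂Q_A/∂P_B = −378/P_B² = -6.5443.
ε = (∂Q_A/∂P_B)(P_B/Q_A) = -6.5443 × (7.6/1125.609) ≈ -0.04.
ε < 0: complements.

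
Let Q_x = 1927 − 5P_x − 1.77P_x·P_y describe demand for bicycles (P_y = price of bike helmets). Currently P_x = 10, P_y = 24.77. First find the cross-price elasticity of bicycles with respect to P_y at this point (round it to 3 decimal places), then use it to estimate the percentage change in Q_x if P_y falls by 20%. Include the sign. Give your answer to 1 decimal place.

At P_x = 10, P_y = 24.77: Q_x = 1438.571.
∂Q_x/∂P_y = -1.77P_x = -17.7000.
ε = (∂Q_x/∂P_y)(P_y/Q_x) = -17.7000 × 24.77/1438.571 ≈ -0.305.
%ΔQ_x ≈ ε × %ΔP_y = -0.305 × (-20%) = 6.1%.

6.1%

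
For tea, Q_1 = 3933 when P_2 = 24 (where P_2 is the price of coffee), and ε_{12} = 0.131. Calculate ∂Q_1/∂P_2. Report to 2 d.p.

ε = (∂Q_1/∂P_2)·(P_2/Q_1) ⇒ ∂Q_1/∂P_2 = ε·Q_1/P_2 = 0.131 × 3933/24 ≈ 21.47.

21.47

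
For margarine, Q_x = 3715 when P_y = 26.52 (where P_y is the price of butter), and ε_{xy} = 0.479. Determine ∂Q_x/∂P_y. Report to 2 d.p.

ε = (∂Q_x/∂P_y)·(P_y/Q_x) ⇒ ∂Q_x/∂P_y = ε·Q_x/P_y = 0.479 × 3715/26.52 ≈ 67.10.

67.10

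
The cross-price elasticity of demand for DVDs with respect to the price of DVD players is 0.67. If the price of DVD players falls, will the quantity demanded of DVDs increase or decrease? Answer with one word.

decrease

ε > 0 and the price of DVD players falls, so the quantity of DVDs moves in the same direction: it decreases.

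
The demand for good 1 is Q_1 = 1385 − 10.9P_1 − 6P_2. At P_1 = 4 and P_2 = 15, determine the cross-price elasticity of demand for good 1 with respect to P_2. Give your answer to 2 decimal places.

-0.07

At P_1 = 4 and P_2 = 15: Q_1 = 1251.4.
∂Q_1/∂P_2 = -6.
ε = (∂Q_1/∂P_2)(P_2/Q_1) = -6 × (15/1251.4) ≈ -0.07.
Since ε < 0, good 1 and good 2 are complements.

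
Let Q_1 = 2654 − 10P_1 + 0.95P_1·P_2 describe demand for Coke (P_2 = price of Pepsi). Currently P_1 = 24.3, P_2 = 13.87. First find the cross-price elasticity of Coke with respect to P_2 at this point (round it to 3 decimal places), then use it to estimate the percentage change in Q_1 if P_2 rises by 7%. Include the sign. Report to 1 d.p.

0.8%

At P_1 = 24.3, P_2 = 13.87: Q_1 = 2731.189.
∂Q_1/∂P_2 = 0.95P_1 = 23.0850.
ε = (∂Q_1/∂P_2)(P_2/Q_1) = 23.0850 × 13.87/2731.189 ≈ 0.117.
%ΔQ_1 ≈ ε × %ΔP_2 = 0.117 × (7%) = 0.8%.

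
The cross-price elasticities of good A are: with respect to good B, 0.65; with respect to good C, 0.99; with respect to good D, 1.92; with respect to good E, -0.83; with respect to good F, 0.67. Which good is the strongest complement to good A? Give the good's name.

good E

Complements have ε < 0. The most negative value is -0.83 (good E).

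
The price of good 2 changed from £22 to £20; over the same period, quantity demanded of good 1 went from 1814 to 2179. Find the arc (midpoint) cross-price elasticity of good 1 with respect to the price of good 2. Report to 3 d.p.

ΔQ_1 = 2179 − 1814 = 365; ΔP_2 = 20 − 22 = -2.
Midpoints: Q̄_1 = 1996.5, P̄_2 = 21.00.
ε = (ΔQ_1/Q̄_1)/(ΔP_2/P̄_2) = (365/1996.5)/(-2/21.00) ≈ -1.920.

-1.920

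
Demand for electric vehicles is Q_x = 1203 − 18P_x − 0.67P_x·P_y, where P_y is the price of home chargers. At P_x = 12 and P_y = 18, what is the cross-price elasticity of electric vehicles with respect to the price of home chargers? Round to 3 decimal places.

-0.172

At P_x = 12 and P_y = 18: Q_x = 842.28.
∂Q_x/∂P_y = -0.67P_x = -0.67(12) = -8.0400.
ε = (∂Q_x/∂P_y)(P_y/Q_x) = -8.0400 × (18/842.28) ≈ -0.172.
ε < 0: complements.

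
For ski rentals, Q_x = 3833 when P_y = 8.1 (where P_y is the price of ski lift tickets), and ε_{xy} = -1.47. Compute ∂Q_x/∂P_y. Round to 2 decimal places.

ε = (∂Q_x/∂P_y)·(P_y/Q_x) ⇒ ∂Q_x/∂P_y = ε·Q_x/P_y = -1.47 × 3833/8.1 ≈ -695.62.

-695.62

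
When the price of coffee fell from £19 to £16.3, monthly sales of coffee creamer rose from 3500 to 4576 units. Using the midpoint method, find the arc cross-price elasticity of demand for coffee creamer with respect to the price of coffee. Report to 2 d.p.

ΔQ_A = 4576 − 3500 = 1076; ΔP_B = 16.3 − 19 = -2.7.
Midpoints: Q̄_A = 4038.0, P̄_B = 17.65.
ε = (ΔQ_A/Q̄_A)/(ΔP_B/P̄_B) = (1076/4038.0)/(-2.7/17.65) ≈ -1.74.

-1.74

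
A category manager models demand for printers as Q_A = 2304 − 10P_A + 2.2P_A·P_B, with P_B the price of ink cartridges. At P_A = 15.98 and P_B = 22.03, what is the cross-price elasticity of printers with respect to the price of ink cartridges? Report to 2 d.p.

0.27

At P_A = 15.98 and P_B = 22.03: Q_A = 2918.687.
∂Q_A/∂P_B = 2.2P_A = 2.2(15.98) = 35.1560.
ε = (∂Q_A/∂P_B)(P_B/Q_A) = 35.1560 × (22.03/2918.687) ≈ 0.27.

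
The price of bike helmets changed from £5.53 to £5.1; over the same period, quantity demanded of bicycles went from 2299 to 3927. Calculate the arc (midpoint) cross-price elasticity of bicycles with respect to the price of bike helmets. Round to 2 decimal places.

-6.46

ΔQ_A = 3927 − 2299 = 1628; ΔP_B = 5.1 − 5.53 = -0.43.
Midpoints: Q̄_A = 3113.0, P̄_B = 5.31.
ε = (ΔQ_A/Q̄_A)/(ΔP_B/P̄_B) = (1628/3113.0)/(-0.43/5.31) ≈ -6.46.
ε < 0: bicycles and bike helmets are complements.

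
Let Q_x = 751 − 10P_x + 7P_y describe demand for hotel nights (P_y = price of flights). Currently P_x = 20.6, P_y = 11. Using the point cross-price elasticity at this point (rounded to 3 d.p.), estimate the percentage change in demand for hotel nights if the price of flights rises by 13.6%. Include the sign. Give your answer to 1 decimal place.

At P_x = 20.6, P_y = 11: Q_x = 622.
∂Q_x/∂P_y = 7.
ε = (∂Q_x/∂P_y)(P_y/Q_x) = 7.0000 × 11/622 ≈ 0.124.
%ΔQ_x ≈ ε × %ΔP_y = 0.124 × (13.6%) = 1.7%.

1.7%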